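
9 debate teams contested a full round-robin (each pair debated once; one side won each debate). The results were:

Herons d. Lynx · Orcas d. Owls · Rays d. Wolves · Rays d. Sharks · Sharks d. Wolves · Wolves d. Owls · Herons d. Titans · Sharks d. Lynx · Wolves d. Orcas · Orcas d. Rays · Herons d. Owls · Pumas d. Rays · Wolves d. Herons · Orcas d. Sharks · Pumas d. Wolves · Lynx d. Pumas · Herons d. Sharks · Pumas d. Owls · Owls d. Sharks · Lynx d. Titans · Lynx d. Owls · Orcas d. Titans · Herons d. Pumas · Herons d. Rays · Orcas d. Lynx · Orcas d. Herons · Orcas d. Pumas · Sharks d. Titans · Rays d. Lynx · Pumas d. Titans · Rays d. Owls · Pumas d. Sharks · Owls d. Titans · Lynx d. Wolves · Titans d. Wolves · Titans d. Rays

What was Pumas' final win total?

Pumas' results: beat Sharks, Owls, Wolves, Rays, Titans; lost to Herons, Lynx, Orcas.
That is 5 wins.

5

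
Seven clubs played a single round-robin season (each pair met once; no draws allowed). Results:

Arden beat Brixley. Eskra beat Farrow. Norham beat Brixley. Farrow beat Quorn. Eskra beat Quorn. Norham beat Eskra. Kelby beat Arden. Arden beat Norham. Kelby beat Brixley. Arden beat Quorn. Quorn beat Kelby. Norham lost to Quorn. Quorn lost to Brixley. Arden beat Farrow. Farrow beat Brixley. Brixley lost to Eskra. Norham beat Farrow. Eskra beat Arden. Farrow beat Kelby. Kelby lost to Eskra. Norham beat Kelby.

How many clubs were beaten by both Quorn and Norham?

1

Quorn beat: Norham, Kelby.
Norham beat: Eskra, Farrow, Brixley, Kelby.
Both beat: Kelby — 1.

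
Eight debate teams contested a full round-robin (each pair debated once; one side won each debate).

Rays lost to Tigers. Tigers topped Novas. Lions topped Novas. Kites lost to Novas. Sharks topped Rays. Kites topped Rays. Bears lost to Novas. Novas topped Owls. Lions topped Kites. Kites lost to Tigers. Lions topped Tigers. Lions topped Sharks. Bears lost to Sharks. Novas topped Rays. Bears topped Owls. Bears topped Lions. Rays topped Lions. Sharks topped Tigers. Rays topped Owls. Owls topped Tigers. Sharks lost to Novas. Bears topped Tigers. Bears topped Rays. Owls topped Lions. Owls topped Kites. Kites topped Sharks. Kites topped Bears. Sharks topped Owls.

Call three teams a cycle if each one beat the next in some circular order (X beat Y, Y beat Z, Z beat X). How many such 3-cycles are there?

18

Win totals: Sharks 4, Owls 3, Tigers 3, Kites 3, Bears 4, Lions 4, Rays 2, Novas 5.
A team with w wins dominates both others in C(w,2) triples; summing gives 6 + 3 + 3 + 3 + 6 + 6 + 1 + 10 = 38 transitive triples.
Total triples C(8,3) = 56, so cyclic triples = 56 − 38 = 18.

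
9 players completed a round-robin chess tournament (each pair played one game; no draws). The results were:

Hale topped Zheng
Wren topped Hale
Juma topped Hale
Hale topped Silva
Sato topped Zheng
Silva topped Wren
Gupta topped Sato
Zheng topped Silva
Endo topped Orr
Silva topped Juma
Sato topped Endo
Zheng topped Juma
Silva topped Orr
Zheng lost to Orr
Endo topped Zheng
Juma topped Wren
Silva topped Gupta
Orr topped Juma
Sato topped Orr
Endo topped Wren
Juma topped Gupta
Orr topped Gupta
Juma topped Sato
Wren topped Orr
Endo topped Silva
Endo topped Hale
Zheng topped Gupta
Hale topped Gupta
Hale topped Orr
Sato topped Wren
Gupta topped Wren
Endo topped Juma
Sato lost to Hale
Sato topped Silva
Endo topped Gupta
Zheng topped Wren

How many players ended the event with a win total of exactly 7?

1

Win totals: Sato 5, Wren 2, Zheng 4, Juma 4, Gupta 2, Hale 5, Endo 7, Orr 3, Silva 4.
Exactly 7: Endo — 1 player.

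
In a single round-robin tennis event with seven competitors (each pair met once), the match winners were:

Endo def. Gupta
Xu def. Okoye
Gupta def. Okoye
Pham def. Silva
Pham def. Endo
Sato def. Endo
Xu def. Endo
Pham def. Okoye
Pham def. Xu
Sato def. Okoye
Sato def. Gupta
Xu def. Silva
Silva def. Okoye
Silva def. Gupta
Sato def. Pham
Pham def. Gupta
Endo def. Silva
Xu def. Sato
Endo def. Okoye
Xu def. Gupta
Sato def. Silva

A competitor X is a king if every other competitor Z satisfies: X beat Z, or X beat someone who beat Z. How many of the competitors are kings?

Endo cannot reach Xu, Pham, Sato in two steps.
Xu reaches everyone (king).
Okoye cannot reach Endo, Xu, Pham, Sato, Gupta, Silva in two steps.
Pham reaches everyone (king).
Sato reaches everyone (king).
Gupta cannot reach Endo, Xu, Pham, Sato, Silva in two steps.
Silva cannot reach Endo, Xu, Pham, Sato in two steps.
Kings: Xu, Pham, Sato — 3.

3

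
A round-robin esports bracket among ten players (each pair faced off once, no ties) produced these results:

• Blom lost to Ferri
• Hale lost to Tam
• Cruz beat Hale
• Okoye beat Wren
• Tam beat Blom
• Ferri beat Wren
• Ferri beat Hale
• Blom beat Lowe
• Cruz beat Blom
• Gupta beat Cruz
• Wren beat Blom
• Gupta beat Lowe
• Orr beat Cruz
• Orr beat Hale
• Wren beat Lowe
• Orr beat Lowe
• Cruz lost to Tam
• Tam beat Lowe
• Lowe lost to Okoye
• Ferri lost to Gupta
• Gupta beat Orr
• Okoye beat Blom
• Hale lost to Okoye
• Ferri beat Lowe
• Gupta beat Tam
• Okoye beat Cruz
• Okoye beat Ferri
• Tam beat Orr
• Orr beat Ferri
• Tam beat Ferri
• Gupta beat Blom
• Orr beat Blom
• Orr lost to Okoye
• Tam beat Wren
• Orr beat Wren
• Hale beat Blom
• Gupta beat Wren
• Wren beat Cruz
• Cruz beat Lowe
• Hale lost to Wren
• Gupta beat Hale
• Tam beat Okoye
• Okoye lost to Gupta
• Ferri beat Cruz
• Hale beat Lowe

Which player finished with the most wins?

Gupta

Win totals: Lowe 0, Ferri 5, Tam 8, Wren 4, Gupta 9, Orr 6, Okoye 7, Cruz 3, Blom 1, Hale 2.
Gupta leads with 9 wins (next highest: 8).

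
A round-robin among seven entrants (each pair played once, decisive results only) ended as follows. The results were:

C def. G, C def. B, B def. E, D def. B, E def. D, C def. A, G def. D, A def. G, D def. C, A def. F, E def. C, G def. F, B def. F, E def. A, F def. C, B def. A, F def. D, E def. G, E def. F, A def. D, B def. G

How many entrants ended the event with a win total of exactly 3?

2

Win totals: A 3, B 4, C 3, D 2, E 5, F 2, G 2.
Exactly 3: A, C — 2 entrants.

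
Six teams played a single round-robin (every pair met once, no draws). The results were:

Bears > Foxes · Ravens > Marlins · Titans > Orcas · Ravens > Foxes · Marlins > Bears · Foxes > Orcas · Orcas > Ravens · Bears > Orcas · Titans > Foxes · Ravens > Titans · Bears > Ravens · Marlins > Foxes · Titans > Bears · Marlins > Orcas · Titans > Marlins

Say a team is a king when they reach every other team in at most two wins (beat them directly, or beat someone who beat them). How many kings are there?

Orcas cannot reach Bears in two steps.
Ravens reaches everyone (king).
Foxes cannot reach Bears, Titans, Marlins in two steps.
Bears reaches everyone (king).
Titans reaches everyone (king).
Marlins cannot reach Titans in two steps.
Kings: Ravens, Bears, Titans — 3.

3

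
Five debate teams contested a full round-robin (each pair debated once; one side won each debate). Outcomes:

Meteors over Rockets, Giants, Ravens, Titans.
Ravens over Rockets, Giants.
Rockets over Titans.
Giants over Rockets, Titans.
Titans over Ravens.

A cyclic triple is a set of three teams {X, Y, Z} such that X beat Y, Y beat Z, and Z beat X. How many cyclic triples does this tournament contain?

Win totals: Titans 1, Ravens 2, Giants 2, Meteors 4, Rockets 1.
A team with w wins dominates both others in C(w,2) triples; summing gives 0 + 1 + 1 + 6 + 0 = 8 transitive triples.
Total triples C(5,3) = 10, so cyclic triples = 10 − 8 = 2.

2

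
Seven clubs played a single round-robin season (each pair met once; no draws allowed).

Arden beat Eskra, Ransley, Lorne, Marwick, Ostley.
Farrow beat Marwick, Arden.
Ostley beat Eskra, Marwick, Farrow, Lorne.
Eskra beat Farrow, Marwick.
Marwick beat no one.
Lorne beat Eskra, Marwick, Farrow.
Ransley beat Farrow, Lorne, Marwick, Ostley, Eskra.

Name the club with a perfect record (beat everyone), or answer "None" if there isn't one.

None

Highest win total is Ransley with 5 (out of 6 possible).
Ransley lost to Arden, so no club went undefeated.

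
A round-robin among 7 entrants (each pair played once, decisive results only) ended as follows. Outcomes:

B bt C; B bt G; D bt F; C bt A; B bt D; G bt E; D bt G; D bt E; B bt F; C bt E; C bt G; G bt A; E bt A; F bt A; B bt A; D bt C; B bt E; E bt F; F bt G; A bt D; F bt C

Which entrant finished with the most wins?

B

Win totals: A 1, B 6, C 3, D 4, E 2, F 3, G 2.
B leads with 6 wins (next highest: 4).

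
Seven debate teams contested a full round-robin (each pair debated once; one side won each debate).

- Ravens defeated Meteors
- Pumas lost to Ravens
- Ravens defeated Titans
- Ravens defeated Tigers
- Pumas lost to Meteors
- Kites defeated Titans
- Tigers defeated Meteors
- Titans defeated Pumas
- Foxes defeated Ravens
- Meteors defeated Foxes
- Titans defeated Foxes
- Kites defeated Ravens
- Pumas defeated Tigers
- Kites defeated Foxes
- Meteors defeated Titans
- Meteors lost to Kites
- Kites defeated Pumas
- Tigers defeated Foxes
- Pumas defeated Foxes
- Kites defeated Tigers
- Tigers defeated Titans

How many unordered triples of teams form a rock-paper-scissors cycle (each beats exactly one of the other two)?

Win totals: Foxes 1, Titans 2, Kites 6, Pumas 2, Ravens 4, Meteors 3, Tigers 3.
A team with w wins dominates both others in C(w,2) triples; summing gives 0 + 1 + 15 + 1 + 6 + 3 + 3 = 29 transitive triples.
Total triples C(7,3) = 35, so cyclic triples = 35 − 29 = 6.

6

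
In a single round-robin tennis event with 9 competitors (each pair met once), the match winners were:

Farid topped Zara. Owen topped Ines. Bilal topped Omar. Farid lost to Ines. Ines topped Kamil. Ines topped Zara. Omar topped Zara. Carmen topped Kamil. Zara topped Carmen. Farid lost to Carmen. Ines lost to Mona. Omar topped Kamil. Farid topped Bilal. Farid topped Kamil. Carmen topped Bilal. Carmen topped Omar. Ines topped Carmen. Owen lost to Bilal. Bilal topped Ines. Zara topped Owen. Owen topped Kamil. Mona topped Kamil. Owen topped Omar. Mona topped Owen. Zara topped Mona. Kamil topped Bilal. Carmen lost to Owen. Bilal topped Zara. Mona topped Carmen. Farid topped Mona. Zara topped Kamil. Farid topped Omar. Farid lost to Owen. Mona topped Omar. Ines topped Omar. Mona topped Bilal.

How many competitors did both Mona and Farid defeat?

3

Mona beat: Bilal, Omar, Kamil, Carmen, Owen, Ines.
Farid beat: Bilal, Omar, Kamil, Zara, Mona.
Both beat: Bilal, Omar, Kamil — 3.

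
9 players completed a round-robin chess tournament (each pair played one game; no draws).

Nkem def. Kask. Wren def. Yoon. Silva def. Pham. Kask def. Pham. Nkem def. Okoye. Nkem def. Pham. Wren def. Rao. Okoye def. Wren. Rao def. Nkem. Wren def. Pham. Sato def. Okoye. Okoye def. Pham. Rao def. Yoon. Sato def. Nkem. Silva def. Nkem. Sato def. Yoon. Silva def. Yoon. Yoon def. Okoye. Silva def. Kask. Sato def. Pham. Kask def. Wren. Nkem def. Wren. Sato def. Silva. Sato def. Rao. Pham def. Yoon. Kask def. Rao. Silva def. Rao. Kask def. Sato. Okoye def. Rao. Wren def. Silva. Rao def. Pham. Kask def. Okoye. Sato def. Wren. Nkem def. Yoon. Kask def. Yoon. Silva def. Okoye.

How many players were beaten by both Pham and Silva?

Pham beat: Yoon.
Silva beat: Pham, Rao, Nkem, Yoon, Okoye, Kask.
Both beat: Yoon — 1.

1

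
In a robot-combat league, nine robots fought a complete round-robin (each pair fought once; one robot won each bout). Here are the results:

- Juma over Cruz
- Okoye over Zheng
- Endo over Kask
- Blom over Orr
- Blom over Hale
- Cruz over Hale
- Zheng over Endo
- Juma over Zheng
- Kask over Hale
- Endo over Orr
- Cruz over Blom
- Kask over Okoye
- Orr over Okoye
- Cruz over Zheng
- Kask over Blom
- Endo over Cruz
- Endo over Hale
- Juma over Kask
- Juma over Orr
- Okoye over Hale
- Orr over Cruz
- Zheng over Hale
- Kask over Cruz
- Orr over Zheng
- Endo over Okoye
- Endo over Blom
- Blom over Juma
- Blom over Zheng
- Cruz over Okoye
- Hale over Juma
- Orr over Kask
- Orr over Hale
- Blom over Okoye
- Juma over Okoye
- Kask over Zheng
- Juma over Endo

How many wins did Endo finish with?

Endo's results: beat Okoye, Kask, Hale, Cruz, Orr, Blom; lost to Zheng, Juma.
That is 6 wins.

6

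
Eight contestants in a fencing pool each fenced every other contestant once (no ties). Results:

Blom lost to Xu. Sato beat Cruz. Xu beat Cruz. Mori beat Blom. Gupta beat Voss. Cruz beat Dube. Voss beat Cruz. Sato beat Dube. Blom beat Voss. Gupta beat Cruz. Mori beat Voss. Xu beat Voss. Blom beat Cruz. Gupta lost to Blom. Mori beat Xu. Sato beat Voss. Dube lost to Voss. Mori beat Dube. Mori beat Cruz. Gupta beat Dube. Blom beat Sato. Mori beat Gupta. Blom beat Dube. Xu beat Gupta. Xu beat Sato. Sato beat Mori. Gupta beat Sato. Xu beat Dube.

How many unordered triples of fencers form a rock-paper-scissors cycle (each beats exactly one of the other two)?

Win totals: Cruz 1, Voss 2, Blom 5, Mori 6, Dube 0, Sato 4, Gupta 4, Xu 6.
A fencer with w wins dominates both others in C(w,2) triples; summing gives 0 + 1 + 10 + 15 + 0 + 6 + 6 + 15 = 53 transitive triples.
Total triples C(8,3) = 56, so cyclic triples = 56 − 53 = 3.

3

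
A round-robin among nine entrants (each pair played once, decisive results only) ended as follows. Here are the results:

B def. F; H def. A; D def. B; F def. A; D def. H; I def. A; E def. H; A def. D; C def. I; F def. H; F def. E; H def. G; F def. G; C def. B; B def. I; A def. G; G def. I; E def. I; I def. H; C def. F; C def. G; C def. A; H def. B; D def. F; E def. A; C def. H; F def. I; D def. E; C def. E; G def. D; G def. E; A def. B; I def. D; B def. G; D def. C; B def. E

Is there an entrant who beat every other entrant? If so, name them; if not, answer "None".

Highest win total is C with 7 (out of 8 possible).
C lost to D, so no entrant went undefeated.

None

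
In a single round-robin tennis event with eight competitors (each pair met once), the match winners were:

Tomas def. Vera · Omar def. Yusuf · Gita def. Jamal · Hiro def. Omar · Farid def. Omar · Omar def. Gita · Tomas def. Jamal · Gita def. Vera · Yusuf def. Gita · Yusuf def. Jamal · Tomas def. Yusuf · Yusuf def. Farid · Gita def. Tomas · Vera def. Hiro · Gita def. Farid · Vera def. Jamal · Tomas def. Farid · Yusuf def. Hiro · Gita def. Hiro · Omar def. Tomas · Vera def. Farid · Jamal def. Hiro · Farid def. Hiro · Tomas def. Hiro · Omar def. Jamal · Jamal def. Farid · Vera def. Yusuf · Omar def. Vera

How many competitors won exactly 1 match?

1

Win totals: Jamal 2, Hiro 1, Yusuf 4, Omar 5, Gita 5, Farid 2, Tomas 5, Vera 4.
Exactly 1: Hiro — 1 competitor.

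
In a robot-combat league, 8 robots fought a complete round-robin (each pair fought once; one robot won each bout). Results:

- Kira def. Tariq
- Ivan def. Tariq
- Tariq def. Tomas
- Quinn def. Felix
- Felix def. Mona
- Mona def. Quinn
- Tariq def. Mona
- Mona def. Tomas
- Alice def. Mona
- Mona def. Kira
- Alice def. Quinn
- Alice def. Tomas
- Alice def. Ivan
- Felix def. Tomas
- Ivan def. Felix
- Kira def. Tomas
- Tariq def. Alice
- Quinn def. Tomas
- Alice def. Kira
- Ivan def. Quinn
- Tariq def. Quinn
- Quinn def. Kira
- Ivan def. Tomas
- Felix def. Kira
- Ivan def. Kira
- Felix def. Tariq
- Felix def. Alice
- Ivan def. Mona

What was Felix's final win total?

Felix's results: beat Tariq, Mona, Kira, Alice, Tomas; lost to Ivan, Quinn.
That is 5 wins.

5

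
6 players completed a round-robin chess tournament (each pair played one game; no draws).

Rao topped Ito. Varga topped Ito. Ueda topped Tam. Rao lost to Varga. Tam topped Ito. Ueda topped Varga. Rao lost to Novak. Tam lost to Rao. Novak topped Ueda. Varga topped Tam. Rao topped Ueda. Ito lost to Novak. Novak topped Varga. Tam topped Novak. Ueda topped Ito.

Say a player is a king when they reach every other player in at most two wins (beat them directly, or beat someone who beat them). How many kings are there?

5

Novak reaches everyone (king).
Tam reaches everyone (king).
Ito cannot reach Novak, Tam, Ueda, Rao, Varga in two steps.
Ueda reaches everyone (king).
Rao reaches everyone (king).
Varga reaches everyone (king).
Kings: Novak, Tam, Ueda, Rao, Varga — 5.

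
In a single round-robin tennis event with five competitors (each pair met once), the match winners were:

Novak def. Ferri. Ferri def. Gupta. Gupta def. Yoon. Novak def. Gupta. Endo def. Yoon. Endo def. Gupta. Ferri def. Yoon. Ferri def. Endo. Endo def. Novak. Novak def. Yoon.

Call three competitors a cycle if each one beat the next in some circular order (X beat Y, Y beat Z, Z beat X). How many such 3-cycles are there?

Win totals: Novak 3, Gupta 1, Ferri 3, Endo 3, Yoon 0.
A competitor with w wins dominates both others in C(w,2) triples; summing gives 3 + 0 + 3 + 3 + 0 = 9 transitive triples.
Total triples C(5,3) = 10, so cyclic triples = 10 − 9 = 1.

1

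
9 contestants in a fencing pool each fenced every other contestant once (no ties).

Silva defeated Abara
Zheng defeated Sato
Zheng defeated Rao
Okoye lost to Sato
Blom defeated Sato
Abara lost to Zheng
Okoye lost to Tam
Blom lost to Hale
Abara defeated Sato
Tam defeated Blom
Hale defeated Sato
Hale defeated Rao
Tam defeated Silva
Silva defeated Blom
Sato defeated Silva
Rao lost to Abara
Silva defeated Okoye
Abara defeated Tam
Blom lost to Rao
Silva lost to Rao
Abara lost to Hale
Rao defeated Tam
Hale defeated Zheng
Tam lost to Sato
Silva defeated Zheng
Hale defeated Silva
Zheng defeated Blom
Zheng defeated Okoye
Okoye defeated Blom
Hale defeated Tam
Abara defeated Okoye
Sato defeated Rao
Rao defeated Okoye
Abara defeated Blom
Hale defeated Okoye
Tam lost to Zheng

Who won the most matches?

Hale

Win totals: Abara 5, Okoye 1, Silva 4, Zheng 6, Hale 8, Rao 4, Sato 4, Tam 3, Blom 1.
Hale leads with 8 wins (next highest: 6).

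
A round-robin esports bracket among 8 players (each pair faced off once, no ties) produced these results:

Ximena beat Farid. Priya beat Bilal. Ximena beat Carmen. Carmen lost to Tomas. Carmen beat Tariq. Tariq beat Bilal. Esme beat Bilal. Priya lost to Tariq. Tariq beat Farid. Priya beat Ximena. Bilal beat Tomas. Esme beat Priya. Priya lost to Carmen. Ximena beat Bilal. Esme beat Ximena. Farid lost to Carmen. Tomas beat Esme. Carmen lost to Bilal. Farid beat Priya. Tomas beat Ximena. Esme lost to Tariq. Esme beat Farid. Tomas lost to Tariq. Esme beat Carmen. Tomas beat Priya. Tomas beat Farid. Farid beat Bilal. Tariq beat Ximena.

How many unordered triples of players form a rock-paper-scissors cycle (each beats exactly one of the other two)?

Win totals: Bilal 2, Priya 2, Tomas 5, Ximena 3, Carmen 3, Tariq 6, Esme 5, Farid 2.
A player with w wins dominates both others in C(w,2) triples; summing gives 1 + 1 + 10 + 3 + 3 + 15 + 10 + 1 = 44 transitive triples.
Total triples C(8,3) = 56, so cyclic triples = 56 − 44 = 12.

12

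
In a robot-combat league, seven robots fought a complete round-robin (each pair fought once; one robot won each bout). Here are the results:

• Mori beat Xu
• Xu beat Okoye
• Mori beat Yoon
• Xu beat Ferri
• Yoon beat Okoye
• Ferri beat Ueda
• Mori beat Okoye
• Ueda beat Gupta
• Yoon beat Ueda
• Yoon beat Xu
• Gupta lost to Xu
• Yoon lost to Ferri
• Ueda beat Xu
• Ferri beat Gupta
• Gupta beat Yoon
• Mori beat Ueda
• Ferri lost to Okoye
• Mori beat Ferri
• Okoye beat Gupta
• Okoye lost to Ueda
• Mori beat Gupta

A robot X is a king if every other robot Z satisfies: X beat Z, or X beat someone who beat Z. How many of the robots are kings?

1

Xu cannot reach Mori in two steps.
Okoye cannot reach Xu, Mori in two steps.
Ueda cannot reach Mori in two steps.
Yoon cannot reach Mori in two steps.
Mori reaches everyone (king).
Ferri cannot reach Mori in two steps.
Gupta cannot reach Mori, Ferri in two steps.
Kings: Mori — 1.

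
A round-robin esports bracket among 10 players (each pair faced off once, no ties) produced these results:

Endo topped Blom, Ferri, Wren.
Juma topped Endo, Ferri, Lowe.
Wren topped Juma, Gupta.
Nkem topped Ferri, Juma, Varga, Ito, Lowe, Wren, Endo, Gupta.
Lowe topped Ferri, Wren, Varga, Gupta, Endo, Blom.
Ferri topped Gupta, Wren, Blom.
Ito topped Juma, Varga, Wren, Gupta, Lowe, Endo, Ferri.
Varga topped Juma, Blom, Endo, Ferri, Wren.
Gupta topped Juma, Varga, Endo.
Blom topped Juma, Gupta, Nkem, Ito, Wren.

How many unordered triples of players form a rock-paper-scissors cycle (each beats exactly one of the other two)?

Win totals: Lowe 6, Varga 5, Ito 7, Gupta 3, Juma 3, Wren 2, Nkem 8, Blom 5, Ferri 3, Endo 3.
A player with w wins dominates both others in C(w,2) triples; summing gives 15 + 10 + 21 + 3 + 3 + 1 + 28 + 10 + 3 + 3 = 97 transitive triples.
Total triples C(10,3) = 120, so cyclic triples = 120 − 97 = 23.

23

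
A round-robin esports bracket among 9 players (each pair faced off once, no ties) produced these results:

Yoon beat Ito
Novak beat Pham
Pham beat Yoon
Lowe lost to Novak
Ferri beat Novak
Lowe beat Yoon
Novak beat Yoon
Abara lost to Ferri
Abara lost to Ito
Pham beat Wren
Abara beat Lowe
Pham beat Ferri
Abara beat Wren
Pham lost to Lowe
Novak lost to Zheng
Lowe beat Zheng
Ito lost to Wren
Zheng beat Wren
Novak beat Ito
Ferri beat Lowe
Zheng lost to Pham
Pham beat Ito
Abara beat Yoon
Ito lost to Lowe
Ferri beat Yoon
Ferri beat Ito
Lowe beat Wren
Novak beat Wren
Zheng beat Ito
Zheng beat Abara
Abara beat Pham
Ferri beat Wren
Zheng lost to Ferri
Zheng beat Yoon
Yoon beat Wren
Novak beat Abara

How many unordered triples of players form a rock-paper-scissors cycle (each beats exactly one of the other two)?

Win totals: Novak 6, Lowe 5, Abara 4, Pham 5, Yoon 2, Ito 1, Wren 1, Zheng 5, Ferri 7.
A player with w wins dominates both others in C(w,2) triples; summing gives 15 + 10 + 6 + 10 + 1 + 0 + 0 + 10 + 21 = 73 transitive triples.
Total triples C(9,3) = 84, so cyclic triples = 84 − 73 = 11.

11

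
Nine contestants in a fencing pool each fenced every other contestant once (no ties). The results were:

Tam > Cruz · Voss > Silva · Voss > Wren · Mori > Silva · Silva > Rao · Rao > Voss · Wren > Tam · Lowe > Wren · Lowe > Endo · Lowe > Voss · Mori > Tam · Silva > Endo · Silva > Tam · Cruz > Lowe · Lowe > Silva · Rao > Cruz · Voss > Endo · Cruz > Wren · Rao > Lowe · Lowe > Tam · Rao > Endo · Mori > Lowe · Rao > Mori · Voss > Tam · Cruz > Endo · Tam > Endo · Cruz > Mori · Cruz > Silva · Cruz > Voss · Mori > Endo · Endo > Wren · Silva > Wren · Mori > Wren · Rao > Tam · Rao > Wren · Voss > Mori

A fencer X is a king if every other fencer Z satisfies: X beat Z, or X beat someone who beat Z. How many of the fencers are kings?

Mori reaches everyone (king).
Wren cannot reach Mori, Rao, Silva, Lowe, Voss in two steps.
Tam cannot reach Rao in two steps.
Rao reaches everyone (king).
Cruz reaches everyone (king).
Silva reaches everyone (king).
Lowe reaches everyone (king).
Endo cannot reach Mori, Rao, Cruz, Silva, Lowe, Voss in two steps.
Voss reaches everyone (king).
Kings: Mori, Rao, Cruz, Silva, Lowe, Voss — 6.

6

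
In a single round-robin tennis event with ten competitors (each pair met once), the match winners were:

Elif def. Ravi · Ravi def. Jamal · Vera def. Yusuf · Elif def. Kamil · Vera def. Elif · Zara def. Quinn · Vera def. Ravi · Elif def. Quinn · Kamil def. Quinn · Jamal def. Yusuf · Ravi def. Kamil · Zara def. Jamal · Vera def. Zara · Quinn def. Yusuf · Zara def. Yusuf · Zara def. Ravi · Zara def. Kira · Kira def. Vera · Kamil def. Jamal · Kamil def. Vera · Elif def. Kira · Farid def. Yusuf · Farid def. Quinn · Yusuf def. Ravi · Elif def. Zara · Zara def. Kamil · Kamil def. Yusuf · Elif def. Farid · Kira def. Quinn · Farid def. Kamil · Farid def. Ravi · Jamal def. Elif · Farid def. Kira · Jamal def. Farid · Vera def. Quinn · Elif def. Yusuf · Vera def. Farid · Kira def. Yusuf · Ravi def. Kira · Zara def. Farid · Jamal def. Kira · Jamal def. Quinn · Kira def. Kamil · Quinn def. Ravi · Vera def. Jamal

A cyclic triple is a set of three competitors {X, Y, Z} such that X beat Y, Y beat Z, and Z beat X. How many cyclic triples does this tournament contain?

21

Win totals: Farid 5, Vera 7, Zara 7, Quinn 2, Ravi 3, Jamal 5, Yusuf 1, Kamil 4, Elif 7, Kira 4.
A competitor with w wins dominates both others in C(w,2) triples; summing gives 10 + 21 + 21 + 1 + 3 + 10 + 0 + 6 + 21 + 6 = 99 transitive triples.
Total triples C(10,3) = 120, so cyclic triples = 120 − 99 = 21.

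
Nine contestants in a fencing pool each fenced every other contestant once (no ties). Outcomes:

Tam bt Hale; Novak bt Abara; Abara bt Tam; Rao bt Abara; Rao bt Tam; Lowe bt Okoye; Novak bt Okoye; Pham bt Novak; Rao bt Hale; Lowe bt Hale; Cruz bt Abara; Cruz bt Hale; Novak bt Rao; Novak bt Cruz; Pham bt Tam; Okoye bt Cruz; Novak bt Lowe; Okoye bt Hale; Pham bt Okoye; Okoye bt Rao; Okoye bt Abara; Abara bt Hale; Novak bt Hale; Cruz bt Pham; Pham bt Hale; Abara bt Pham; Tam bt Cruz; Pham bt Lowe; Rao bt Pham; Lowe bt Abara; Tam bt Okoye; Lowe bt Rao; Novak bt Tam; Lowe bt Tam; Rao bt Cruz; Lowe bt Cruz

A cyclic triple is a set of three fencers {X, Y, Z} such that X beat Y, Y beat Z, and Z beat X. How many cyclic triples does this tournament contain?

13

Win totals: Rao 5, Novak 7, Tam 3, Cruz 3, Okoye 4, Hale 0, Pham 5, Lowe 6, Abara 3.
A fencer with w wins dominates both others in C(w,2) triples; summing gives 10 + 21 + 3 + 3 + 6 + 0 + 10 + 15 + 3 = 71 transitive triples.
Total triples C(9,3) = 84, so cyclic triples = 84 − 71 = 13.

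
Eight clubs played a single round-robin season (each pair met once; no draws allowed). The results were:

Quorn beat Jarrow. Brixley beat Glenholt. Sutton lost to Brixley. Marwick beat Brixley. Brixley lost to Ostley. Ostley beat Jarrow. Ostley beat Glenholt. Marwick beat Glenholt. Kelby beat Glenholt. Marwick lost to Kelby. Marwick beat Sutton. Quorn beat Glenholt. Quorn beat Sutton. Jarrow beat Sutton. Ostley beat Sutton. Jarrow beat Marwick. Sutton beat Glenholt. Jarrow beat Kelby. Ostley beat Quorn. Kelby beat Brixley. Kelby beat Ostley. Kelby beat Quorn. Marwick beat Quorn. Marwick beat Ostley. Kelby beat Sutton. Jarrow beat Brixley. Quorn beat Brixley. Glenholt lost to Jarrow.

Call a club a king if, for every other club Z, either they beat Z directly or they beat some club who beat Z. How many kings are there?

Marwick cannot reach Kelby in two steps.
Kelby reaches everyone (king).
Jarrow reaches everyone (king).
Glenholt cannot reach Marwick, Kelby, Jarrow, Quorn, Brixley, Ostley, Sutton in two steps.
Quorn cannot reach Ostley in two steps.
Brixley cannot reach Marwick, Kelby, Jarrow, Quorn, Ostley in two steps.
Ostley reaches everyone (king).
Sutton cannot reach Marwick, Kelby, Jarrow, Quorn, Brixley, Ostley in two steps.
Kings: Kelby, Jarrow, Ostley — 3.

3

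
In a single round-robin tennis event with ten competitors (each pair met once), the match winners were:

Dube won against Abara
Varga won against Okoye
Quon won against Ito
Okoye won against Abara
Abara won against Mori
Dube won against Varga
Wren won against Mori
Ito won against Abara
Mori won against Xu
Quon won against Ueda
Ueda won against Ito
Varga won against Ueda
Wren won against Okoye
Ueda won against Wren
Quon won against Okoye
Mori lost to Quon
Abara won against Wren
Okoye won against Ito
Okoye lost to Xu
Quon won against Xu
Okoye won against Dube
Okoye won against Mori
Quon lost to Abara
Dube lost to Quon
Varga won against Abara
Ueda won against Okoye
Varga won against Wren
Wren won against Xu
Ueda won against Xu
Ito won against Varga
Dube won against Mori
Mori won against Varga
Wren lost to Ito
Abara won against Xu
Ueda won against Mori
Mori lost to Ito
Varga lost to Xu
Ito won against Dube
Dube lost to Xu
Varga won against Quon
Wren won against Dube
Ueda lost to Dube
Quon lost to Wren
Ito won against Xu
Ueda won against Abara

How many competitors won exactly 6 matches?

3

Win totals: Quon 6, Xu 3, Ito 6, Wren 5, Abara 4, Mori 2, Varga 5, Okoye 4, Ueda 6, Dube 4.
Exactly 6: Quon, Ito, Ueda — 3 competitors.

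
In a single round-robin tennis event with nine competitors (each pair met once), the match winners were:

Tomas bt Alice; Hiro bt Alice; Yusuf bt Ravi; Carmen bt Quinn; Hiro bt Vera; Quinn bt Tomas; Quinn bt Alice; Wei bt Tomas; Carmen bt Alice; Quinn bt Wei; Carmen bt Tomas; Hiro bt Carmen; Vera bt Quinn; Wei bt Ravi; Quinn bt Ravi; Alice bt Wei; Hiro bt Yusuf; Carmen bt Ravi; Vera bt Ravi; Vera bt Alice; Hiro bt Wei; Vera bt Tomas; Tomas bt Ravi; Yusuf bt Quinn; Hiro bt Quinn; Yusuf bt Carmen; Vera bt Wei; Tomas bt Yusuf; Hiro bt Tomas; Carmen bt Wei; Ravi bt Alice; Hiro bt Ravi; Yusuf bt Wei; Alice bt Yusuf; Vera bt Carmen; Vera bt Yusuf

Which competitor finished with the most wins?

Hiro

Win totals: Alice 2, Yusuf 4, Vera 7, Quinn 4, Wei 2, Hiro 8, Ravi 1, Tomas 3, Carmen 5.
Hiro leads with 8 wins (next highest: 7).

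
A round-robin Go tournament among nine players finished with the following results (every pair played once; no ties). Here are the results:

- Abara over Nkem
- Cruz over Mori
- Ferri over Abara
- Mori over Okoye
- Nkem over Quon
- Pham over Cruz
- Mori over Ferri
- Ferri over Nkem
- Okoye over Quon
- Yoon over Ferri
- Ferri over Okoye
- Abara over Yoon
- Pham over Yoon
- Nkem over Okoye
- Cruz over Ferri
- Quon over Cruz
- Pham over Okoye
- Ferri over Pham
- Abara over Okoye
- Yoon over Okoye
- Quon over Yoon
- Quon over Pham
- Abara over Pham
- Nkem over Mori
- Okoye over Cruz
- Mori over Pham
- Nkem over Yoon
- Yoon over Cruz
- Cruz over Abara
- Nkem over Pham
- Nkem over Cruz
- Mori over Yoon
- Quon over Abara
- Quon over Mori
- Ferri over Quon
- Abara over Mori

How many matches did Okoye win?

Okoye's results: beat Cruz, Quon; lost to Mori, Pham, Yoon, Abara, Ferri, Nkem.
That is 2 wins.

2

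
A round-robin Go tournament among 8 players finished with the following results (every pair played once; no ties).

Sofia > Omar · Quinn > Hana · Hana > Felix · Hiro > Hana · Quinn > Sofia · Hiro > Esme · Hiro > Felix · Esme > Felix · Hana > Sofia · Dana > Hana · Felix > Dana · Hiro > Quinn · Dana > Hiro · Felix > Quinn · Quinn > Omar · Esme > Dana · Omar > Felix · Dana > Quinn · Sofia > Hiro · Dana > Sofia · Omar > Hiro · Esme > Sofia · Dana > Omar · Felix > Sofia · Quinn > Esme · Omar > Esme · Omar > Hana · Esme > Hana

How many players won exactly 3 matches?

1

Win totals: Hiro 4, Quinn 4, Hana 2, Esme 4, Omar 4, Dana 5, Felix 3, Sofia 2.
Exactly 3: Felix — 1 player.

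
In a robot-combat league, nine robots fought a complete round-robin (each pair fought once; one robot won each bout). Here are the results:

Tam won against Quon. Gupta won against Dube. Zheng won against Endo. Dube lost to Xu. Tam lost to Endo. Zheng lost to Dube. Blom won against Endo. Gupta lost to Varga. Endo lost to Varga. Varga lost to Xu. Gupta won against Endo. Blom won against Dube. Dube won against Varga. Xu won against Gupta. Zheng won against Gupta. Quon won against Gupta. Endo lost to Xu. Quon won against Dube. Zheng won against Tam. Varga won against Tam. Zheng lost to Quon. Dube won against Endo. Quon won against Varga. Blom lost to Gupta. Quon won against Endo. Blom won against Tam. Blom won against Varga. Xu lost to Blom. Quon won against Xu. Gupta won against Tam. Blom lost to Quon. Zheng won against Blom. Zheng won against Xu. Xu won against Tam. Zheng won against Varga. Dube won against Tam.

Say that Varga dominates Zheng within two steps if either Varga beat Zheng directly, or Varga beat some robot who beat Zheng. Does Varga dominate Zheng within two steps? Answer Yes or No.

No

Varga did not beat Zheng directly.
Varga beat Tam, Endo, Gupta, but each of them lost to Zheng. No two-step path.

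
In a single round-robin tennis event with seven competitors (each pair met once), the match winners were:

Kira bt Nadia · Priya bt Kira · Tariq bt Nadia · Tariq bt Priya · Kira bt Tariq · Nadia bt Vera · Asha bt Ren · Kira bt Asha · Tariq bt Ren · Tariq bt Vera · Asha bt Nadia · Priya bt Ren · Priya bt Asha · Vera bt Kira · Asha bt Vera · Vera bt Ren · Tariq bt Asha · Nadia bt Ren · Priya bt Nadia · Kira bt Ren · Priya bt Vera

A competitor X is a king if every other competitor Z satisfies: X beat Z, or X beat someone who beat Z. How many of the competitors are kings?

3

Priya reaches everyone (king).
Kira reaches everyone (king).
Tariq reaches everyone (king).
Asha cannot reach Priya, Tariq in two steps.
Vera cannot reach Priya in two steps.
Ren cannot reach Priya, Kira, Tariq, Asha, Vera, Nadia in two steps.
Nadia cannot reach Priya, Tariq, Asha in two steps.
Kings: Priya, Kira, Tariq — 3.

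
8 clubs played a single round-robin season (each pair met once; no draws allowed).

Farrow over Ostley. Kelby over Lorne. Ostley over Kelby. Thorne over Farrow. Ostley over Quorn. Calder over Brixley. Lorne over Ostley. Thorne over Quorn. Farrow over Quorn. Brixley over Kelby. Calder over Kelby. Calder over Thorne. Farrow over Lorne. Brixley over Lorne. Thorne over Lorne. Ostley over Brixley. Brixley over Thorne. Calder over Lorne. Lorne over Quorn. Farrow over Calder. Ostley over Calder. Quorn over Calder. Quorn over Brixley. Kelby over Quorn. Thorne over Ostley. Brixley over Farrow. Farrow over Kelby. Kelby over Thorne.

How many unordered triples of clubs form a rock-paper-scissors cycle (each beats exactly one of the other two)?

17

Win totals: Kelby 3, Thorne 4, Quorn 2, Brixley 4, Calder 4, Lorne 2, Farrow 5, Ostley 4.
A club with w wins dominates both others in C(w,2) triples; summing gives 3 + 6 + 1 + 6 + 6 + 1 + 10 + 6 = 39 transitive triples.
Total triples C(8,3) = 56, so cyclic triples = 56 − 39 = 17.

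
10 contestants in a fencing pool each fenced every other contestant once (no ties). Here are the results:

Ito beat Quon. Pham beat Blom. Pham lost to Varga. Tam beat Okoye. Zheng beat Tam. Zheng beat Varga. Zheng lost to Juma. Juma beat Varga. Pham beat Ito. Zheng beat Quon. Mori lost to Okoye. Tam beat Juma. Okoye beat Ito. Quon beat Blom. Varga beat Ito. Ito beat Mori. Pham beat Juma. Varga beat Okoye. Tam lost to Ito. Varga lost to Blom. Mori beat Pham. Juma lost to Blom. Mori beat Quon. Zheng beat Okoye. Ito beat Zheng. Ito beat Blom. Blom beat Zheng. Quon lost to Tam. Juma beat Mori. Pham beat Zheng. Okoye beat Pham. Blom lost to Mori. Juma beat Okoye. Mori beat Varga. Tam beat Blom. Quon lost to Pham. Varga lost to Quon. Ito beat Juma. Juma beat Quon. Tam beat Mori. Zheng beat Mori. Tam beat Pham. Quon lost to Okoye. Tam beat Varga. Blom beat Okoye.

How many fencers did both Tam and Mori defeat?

Tam beat: Pham, Quon, Okoye, Varga, Mori, Juma, Blom.
Mori beat: Pham, Quon, Varga, Blom.
Both beat: Pham, Quon, Varga, Blom — 4.

4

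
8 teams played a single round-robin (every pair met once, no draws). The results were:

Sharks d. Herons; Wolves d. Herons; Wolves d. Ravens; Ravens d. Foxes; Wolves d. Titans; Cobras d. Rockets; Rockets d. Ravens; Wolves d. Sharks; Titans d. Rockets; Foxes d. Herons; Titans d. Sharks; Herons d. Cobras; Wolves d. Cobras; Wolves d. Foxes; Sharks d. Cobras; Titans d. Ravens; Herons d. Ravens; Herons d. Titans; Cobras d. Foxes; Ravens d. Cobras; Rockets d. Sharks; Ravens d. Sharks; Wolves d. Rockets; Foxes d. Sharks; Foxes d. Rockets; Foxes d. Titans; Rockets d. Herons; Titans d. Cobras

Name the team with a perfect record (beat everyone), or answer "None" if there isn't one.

Wolves has 7 wins out of 7 opponents — a perfect record.

Wolves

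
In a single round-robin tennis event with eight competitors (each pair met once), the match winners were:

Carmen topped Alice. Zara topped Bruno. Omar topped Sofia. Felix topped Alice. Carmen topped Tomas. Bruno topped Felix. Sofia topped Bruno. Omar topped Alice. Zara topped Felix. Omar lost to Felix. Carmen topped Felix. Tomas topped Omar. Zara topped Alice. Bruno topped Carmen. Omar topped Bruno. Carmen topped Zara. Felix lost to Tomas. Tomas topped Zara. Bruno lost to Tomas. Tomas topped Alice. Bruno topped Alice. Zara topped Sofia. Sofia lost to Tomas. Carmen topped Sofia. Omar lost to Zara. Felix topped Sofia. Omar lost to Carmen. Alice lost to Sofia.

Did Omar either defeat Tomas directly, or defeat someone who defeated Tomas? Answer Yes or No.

No

Omar did not beat Tomas directly.
Omar beat Bruno, Alice, Sofia, but each of them lost to Tomas. No two-step path.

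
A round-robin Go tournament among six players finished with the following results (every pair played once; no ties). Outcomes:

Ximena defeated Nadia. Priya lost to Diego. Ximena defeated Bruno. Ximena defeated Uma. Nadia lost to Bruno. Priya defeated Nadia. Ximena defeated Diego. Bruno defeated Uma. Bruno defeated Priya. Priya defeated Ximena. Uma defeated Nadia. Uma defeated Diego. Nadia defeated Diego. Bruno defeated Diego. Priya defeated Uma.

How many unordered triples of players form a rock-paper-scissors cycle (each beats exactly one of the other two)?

Of the C(6,3) = 20 triples, the cyclic ones are: {Nadia, Diego, Priya}; {Diego, Uma, Priya}; {Diego, Priya, Ximena}; {Bruno, Priya, Ximena}.
That is 4.

4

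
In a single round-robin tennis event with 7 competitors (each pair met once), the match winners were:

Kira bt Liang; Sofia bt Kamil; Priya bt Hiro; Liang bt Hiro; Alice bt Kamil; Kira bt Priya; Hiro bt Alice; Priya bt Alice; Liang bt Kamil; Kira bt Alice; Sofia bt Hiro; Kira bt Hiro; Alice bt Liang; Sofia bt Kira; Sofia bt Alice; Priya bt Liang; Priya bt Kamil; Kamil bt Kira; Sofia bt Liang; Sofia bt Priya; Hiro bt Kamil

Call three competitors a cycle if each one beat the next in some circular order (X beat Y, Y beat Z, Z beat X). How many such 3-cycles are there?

5

Win totals: Sofia 6, Liang 2, Priya 4, Kamil 1, Kira 4, Alice 2, Hiro 2.
A competitor with w wins dominates both others in C(w,2) triples; summing gives 15 + 1 + 6 + 0 + 6 + 1 + 1 = 30 transitive triples.
Total triples C(7,3) = 35, so cyclic triples = 35 − 30 = 5.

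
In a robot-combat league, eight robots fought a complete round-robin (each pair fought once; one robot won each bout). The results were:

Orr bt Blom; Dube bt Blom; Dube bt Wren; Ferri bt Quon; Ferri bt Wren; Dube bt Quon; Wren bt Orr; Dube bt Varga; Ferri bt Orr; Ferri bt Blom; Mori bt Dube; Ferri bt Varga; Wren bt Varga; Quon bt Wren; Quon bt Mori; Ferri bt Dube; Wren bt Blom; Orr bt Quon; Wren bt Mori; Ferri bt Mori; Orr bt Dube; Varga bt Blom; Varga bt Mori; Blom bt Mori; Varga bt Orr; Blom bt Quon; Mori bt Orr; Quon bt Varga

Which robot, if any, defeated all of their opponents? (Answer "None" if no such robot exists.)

Ferri

Ferri has 7 wins out of 7 opponents — a perfect record.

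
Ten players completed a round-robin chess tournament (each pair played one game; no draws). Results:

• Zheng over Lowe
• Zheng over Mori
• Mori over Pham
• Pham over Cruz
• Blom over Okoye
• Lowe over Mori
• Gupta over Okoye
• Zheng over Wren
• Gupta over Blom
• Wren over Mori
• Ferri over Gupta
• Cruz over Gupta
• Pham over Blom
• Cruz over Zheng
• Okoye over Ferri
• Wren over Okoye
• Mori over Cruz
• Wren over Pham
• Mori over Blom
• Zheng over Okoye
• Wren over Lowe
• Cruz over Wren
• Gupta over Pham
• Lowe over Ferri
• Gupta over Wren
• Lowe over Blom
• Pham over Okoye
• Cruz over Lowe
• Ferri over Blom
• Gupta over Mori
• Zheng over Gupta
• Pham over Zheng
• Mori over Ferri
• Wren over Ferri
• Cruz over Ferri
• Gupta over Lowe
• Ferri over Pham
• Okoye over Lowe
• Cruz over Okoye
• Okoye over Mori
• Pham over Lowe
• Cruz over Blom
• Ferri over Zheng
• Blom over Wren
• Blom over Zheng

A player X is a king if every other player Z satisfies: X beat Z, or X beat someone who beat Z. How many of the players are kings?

8

Zheng reaches everyone (king).
Lowe reaches everyone (king).
Mori reaches everyone (king).
Okoye cannot reach Wren in two steps.
Pham reaches everyone (king).
Cruz reaches everyone (king).
Wren reaches everyone (king).
Gupta reaches everyone (king).
Ferri reaches everyone (king).
Blom cannot reach Cruz in two steps.
Kings: Zheng, Lowe, Mori, Pham, Cruz, Wren, Gupta, Ferri — 8.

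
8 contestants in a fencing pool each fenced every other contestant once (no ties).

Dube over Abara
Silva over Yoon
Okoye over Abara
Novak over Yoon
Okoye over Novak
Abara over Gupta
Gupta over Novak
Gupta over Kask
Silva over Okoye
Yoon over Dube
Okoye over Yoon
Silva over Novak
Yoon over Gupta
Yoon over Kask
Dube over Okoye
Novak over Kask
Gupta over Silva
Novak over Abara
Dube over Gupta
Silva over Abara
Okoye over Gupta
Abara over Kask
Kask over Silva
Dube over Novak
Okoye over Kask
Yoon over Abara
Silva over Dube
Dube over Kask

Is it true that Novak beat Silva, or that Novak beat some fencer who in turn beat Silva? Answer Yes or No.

Novak did not beat Silva directly.
Novak beat Yoon, Abara, Kask. Of those, Kask beat Silva.

Yes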